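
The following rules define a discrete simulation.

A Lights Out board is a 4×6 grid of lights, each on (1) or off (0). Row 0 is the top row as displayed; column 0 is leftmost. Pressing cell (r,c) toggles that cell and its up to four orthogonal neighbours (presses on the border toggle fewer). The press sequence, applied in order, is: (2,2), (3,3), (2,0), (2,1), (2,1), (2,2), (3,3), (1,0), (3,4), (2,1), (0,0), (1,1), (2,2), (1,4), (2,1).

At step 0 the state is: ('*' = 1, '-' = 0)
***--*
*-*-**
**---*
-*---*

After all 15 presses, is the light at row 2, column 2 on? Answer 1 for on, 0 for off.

gen 0: ***--*
*-*-**
**---*
-*---*
gen 1: ***--*
*---**
*-**-*
-**--*
gen 2: ***--*
*---**
*-*--*
-*-***
gen 3: ***--*
----**
-**--*
**-***
gen 4: ***--*
-*--**
*----*
*--***
gen 5: ***--*
----**
-**--*
**-***
gen 6: ***--*
--*-**
---*-*
******
gen 7: ***--*
--*-**
-----*
**---*
gen 8: -**--*
***-**
*----*
**---*
gen 9: -**--*
***-**
*---**
**-**-
gen 10: -**--*
*-*-**
-**-**
*--**-
gen 11: *-*--*
--*-**
-**-**
*--**-
gen 12: ***--*
**--**
--*-**
*--**-
gen 13: ***--*
***-**
-*-***
*-***-
gen 14: ***-**
****--
-*-*-*
*-***-
gen 15: ***-**
*-**--
*-**-*
*****-

1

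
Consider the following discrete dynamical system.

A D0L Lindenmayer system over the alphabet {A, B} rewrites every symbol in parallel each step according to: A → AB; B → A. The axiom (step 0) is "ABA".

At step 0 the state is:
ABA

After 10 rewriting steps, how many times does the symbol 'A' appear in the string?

233

[0] ABA
[1] ABAAB
[2] ABAABABA
[3] ABAABABAABAAB
[4] ABAABABAABAABABAABABA
[5] ABAABABAABAABABAABABAABAABABAABAAB
[6] ABAABABAABAABABAABABAABAABABAABAABABAABABAABAABABAABABA
[7] ABAABABAABAABABAABABAABAABABAABAABABAABABAABAABABAABABAABAABABAABAABABAABABAABAABABAABAAB
[8] ABAABABAABAABABAABABAABAABABAABAABABAABABAABAABABAABABAABA…AABABAABABAABAABABAABABAABAABABAABAABABAABABAABAABABAABABA  (len 144)
[9] ABAABABAABAABABAABABAABAABABAABAABABAABABAABAABABAABABAABA…AABABAABABAABAABABAABABAABAABABAABAABABAABABAABAABABAABAAB  (len 233)
[10] ABAABABAABAABABAABABAABAABABAABAABABAABABAABAABABAABABAABA…AABABAABABAABAABABAABABAABAABABAABAABABAABABAABAABABAABABA  (len 377)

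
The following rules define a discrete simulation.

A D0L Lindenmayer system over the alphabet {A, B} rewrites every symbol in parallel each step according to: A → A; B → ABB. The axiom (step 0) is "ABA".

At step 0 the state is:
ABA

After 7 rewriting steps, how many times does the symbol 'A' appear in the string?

[0] ABA
[1] AABBA
[2] AAABBABBA
[3] AAAABBABBAABBABBA
[4] AAAAABBABBAABBABBAAABBABBAABBABBA
[5] AAAAAABBABBAABBABBAAABBABBAABBABBAAAABBABBAABBABBAAABBABBAABBABBA
[6] AAAAAAABBABBAABBABBAAABBABBAABBABBAAAABBABBAABBABBAAABBABB…BABBAABBABBAAABBABBAABBABBAAAABBABBAABBABBAAABBABBAABBABBA  (len 129)
[7] AAAAAAAABBABBAABBABBAAABBABBAABBABBAAAABBABBAABBABBAAABBAB…BABBAABBABBAAABBABBAABBABBAAAABBABBAABBABBAAABBABBAABBABBA  (len 257)

129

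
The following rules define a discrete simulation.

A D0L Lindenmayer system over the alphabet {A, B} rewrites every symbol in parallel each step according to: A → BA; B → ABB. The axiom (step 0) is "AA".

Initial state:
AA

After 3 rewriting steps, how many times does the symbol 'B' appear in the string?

0) AA
1) BABA
2) ABBBAABBBA
3) BAABBABBABBBABAABBABBABBBA

16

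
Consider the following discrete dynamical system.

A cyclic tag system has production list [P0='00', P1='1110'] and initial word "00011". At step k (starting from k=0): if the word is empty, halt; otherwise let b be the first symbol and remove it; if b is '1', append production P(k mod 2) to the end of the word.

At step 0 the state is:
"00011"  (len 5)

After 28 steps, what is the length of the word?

27

gen 0: "00011"  (len 5)
gen 1: "0011"  (len 4)
gen 2: "011"  (len 3)
gen 3: "11"  (len 2)
gen 4: "11110"  (len 5)
gen 5: "111000"  (len 6)
gen 6: "110001110"  (len 9)
gen 7: "1000111000"  (len 10)
gen 8: "0001110001110"  (len 13)
gen 9: "001110001110"  (len 12)
gen 10: "01110001110"  (len 11)
gen 11: "1110001110"  (len 10)
gen 12: "1100011101110"  (len 13)
gen 13: "10001110111000"  (len 14)
gen 14: "00011101110001110"  (len 17)
gen 15: "0011101110001110"  (len 16)
gen 16: "011101110001110"  (len 15)
gen 17: "11101110001110"  (len 14)
gen 18: "11011100011101110"  (len 17)
gen 19: "101110001110111000"  (len 18)
gen 20: "011100011101110001110"  (len 21)
gen 21: "11100011101110001110"  (len 20)
gen 22: "11000111011100011101110"  (len 23)
gen 23: "100011101110001110111000"  (len 24)
gen 24: "000111011100011101110001110"  (len 27)
gen 25: "00111011100011101110001110"  (len 26)
gen 26: "0111011100011101110001110"  (len 25)
gen 27: "111011100011101110001110"  (len 24)
gen 28: "110111000111011100011101110"  (len 27)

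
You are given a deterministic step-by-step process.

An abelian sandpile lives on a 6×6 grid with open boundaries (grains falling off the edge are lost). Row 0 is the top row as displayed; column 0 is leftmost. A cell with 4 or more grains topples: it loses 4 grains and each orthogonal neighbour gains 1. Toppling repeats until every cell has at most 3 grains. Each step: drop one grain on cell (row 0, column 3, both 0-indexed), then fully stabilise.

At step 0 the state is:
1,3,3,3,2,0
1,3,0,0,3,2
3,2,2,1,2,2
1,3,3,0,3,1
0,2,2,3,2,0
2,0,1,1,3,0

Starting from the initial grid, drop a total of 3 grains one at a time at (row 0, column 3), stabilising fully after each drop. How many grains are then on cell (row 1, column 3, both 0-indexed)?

1

step 0: 1,3,3,3,2,0
1,3,0,0,3,2
3,2,2,1,2,2
1,3,3,0,3,1
0,2,2,3,2,0
2,0,1,1,3,0
step 1: 2,1,1,1,3,0
2,0,2,1,3,2
3,3,2,1,2,2
1,3,3,0,3,1
0,2,2,3,2,0
2,0,1,1,3,0
step 2: 2,1,1,2,3,0
2,0,2,1,3,2
3,3,2,1,2,2
1,3,3,0,3,1
0,2,2,3,2,0
2,0,1,1,3,0
step 3: 2,1,1,3,3,0
2,0,2,1,3,2
3,3,2,1,2,2
1,3,3,0,3,1
0,2,2,3,2,0
2,0,1,1,3,0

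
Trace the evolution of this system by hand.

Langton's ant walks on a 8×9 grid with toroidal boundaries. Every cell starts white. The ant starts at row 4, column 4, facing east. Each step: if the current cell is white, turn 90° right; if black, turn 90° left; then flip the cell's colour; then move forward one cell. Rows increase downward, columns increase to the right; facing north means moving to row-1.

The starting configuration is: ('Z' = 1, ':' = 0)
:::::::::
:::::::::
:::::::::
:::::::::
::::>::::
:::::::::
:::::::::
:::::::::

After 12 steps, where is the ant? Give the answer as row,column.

[0] :::::::::
:::::::::
:::::::::
:::::::::
::::>::::
:::::::::
:::::::::
:::::::::
[1] :::::::::
:::::::::
:::::::::
:::::::::
::::Z::::
::::v::::
:::::::::
:::::::::
[2] :::::::::
:::::::::
:::::::::
:::::::::
::::Z::::
:::<Z::::
:::::::::
:::::::::
[3] :::::::::
:::::::::
:::::::::
:::::::::
:::^Z::::
:::ZZ::::
:::::::::
:::::::::
[4] :::::::::
:::::::::
:::::::::
:::::::::
:::Z>::::
:::ZZ::::
:::::::::
:::::::::
[5] :::::::::
:::::::::
:::::::::
::::^::::
:::Z:::::
:::ZZ::::
:::::::::
:::::::::
[6] :::::::::
:::::::::
:::::::::
::::Z>:::
:::Z:::::
:::ZZ::::
:::::::::
:::::::::
[7] :::::::::
:::::::::
:::::::::
::::ZZ:::
:::Z:v:::
:::ZZ::::
:::::::::
:::::::::
[8] :::::::::
:::::::::
:::::::::
::::ZZ:::
:::Z<Z:::
:::ZZ::::
:::::::::
:::::::::
[9] :::::::::
:::::::::
:::::::::
::::^Z:::
:::ZZZ:::
:::ZZ::::
:::::::::
:::::::::
[10] :::::::::
:::::::::
:::::::::
:::<:Z:::
:::ZZZ:::
:::ZZ::::
:::::::::
:::::::::
[11] :::::::::
:::::::::
:::^:::::
:::Z:Z:::
:::ZZZ:::
:::ZZ::::
:::::::::
:::::::::
[12] :::::::::
:::::::::
:::Z>::::
:::Z:Z:::
:::ZZZ:::
:::ZZ::::
:::::::::
:::::::::

2,4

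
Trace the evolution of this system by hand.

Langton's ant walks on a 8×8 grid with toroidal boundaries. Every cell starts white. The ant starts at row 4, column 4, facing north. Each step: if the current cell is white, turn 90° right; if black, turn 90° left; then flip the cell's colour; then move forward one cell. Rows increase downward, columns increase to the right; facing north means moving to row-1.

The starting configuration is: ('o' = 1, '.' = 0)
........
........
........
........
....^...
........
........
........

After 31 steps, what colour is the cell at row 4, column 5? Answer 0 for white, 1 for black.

1

t=0: ........
........
........
........
....^...
........
........
........
t=1: ........
........
........
........
....o>..
........
........
........
t=2: ........
........
........
........
....oo..
.....v..
........
........
t=3: ........
........
........
........
....oo..
....<o..
........
........
t=4: ........
........
........
........
....^o..
....oo..
........
........
t=5: ........
........
........
........
...<.o..
....oo..
........
........
t=6: ........
........
........
...^....
...o.o..
....oo..
........
........
t=7: ........
........
........
...o>...
...o.o..
....oo..
........
........
t=8: ........
........
........
...oo...
...ovo..
....oo..
........
........
t=9: ........
........
........
...oo...
...<oo..
....oo..
........
........
t=10: ........
........
........
...oo...
....oo..
...voo..
........
........
t=11: ........
........
........
...oo...
....oo..
..<ooo..
........
........
t=12: ........
........
........
...oo...
..^.oo..
..oooo..
........
........
t=13: ........
........
........
...oo...
..o>oo..
..oooo..
........
........
t=14: ........
........
........
...oo...
..oooo..
..ovoo..
........
........
t=15: ........
........
........
...oo...
..oooo..
..o.>o..
........
........
t=16: ........
........
........
...oo...
..oo^o..
..o..o..
........
........
t=17: ........
........
........
...oo...
..o<.o..
..o..o..
........
........
t=18: ........
........
........
...oo...
..o..o..
..ov.o..
........
........
t=19: ........
........
........
...oo...
..o..o..
..<o.o..
........
........
t=20: ........
........
........
...oo...
..o..o..
...o.o..
..v.....
........
t=21: ........
........
........
...oo...
..o..o..
...o.o..
.<o.....
........
t=22: ........
........
........
...oo...
..o..o..
.^.o.o..
.oo.....
........
t=23: ........
........
........
...oo...
..o..o..
.o>o.o..
.oo.....
........
t=24: ........
........
........
...oo...
..o..o..
.ooo.o..
.ov.....
........
t=25: ........
........
........
...oo...
..o..o..
.ooo.o..
.o.>....
........
t=26: ........
........
........
...oo...
..o..o..
.ooo.o..
.o.o....
...v....
t=27: ........
........
........
...oo...
..o..o..
.ooo.o..
.o.o....
..<o....
t=28: ........
........
........
...oo...
..o..o..
.ooo.o..
.o^o....
..oo....
t=29: ........
........
........
...oo...
..o..o..
.ooo.o..
.oo>....
..oo....
t=30: ........
........
........
...oo...
..o..o..
.oo^.o..
.oo.....
..oo....
t=31: ........
........
........
...oo...
..o..o..
.o<..o..
.oo.....
..oo....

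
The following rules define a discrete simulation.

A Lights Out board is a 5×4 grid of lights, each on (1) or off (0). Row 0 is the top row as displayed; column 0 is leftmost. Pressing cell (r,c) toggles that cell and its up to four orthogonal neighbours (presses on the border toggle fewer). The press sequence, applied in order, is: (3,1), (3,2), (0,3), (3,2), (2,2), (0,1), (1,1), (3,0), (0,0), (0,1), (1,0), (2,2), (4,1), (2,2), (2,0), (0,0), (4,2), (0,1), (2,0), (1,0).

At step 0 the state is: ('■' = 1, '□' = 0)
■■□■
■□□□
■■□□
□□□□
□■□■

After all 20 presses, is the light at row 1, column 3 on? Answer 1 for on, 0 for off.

0) ■■□■
■□□□
■■□□
□□□□
□■□■
1) ■■□■
■□□□
■□□□
■■■□
□□□■
2) ■■□■
■□□□
■□■□
■□□■
□□■■
3) ■■■□
■□□■
■□■□
■□□■
□□■■
4) ■■■□
■□□■
■□□□
■■■□
□□□■
5) ■■■□
■□■■
■■■■
■■□□
□□□■
6) □□□□
■■■■
■■■■
■■□□
□□□■
7) □■□□
□□□■
■□■■
■■□□
□□□■
8) □■□□
□□□■
□□■■
□□□□
■□□■
9) ■□□□
■□□■
□□■■
□□□□
■□□■
10) □■■□
■■□■
□□■■
□□□□
■□□■
11) ■■■□
□□□■
■□■■
□□□□
■□□■
12) ■■■□
□□■■
■■□□
□□■□
■□□■
13) ■■■□
□□■■
■■□□
□■■□
□■■■
14) ■■■□
□□□■
■□■■
□■□□
□■■■
15) ■■■□
■□□■
□■■■
■■□□
□■■■
16) □□■□
□□□■
□■■■
■■□□
□■■■
17) □□■□
□□□■
□■■■
■■■□
□□□□
18) ■■□□
□■□■
□■■■
■■■□
□□□□
19) ■■□□
■■□■
■□■■
□■■□
□□□□
20) □■□□
□□□■
□□■■
□■■□
□□□□

1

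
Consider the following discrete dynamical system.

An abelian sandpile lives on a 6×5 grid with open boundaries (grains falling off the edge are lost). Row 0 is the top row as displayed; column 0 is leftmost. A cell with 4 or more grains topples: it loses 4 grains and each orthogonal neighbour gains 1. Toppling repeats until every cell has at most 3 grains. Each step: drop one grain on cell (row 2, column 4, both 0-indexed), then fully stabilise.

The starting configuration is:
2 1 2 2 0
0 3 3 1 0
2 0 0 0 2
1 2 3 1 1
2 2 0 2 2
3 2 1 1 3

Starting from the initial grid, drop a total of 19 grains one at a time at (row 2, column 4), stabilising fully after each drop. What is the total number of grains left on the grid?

gen 0: 2 1 2 2 0
0 3 3 1 0
2 0 0 0 2
1 2 3 1 1
2 2 0 2 2
3 2 1 1 3
gen 1: 2 1 2 2 0
0 3 3 1 0
2 0 0 0 3
1 2 3 1 1
2 2 0 2 2
3 2 1 1 3
gen 2: 2 1 2 2 0
0 3 3 1 1
2 0 0 1 0
1 2 3 1 2
2 2 0 2 2
3 2 1 1 3
gen 3: 2 1 2 2 0
0 3 3 1 1
2 0 0 1 1
1 2 3 1 2
2 2 0 2 2
3 2 1 1 3
gen 4: 2 1 2 2 0
0 3 3 1 1
2 0 0 1 2
1 2 3 1 2
2 2 0 2 2
3 2 1 1 3
gen 5: 2 1 2 2 0
0 3 3 1 1
2 0 0 1 3
1 2 3 1 2
2 2 0 2 2
3 2 1 1 3
gen 6: 2 1 2 2 0
0 3 3 1 2
2 0 0 2 0
1 2 3 1 3
2 2 0 2 2
3 2 1 1 3
gen 7: 2 1 2 2 0
0 3 3 1 2
2 0 0 2 1
1 2 3 1 3
2 2 0 2 2
3 2 1 1 3
gen 8: 2 1 2 2 0
0 3 3 1 2
2 0 0 2 2
1 2 3 1 3
2 2 0 2 2
3 2 1 1 3
gen 9: 2 1 2 2 0
0 3 3 1 2
2 0 0 2 3
1 2 3 1 3
2 2 0 2 2
3 2 1 1 3
gen 10: 2 1 2 2 0
0 3 3 1 3
2 0 0 3 1
1 2 3 2 0
2 2 0 2 3
3 2 1 1 3
gen 11: 2 1 2 2 0
0 3 3 1 3
2 0 0 3 2
1 2 3 2 0
2 2 0 2 3
3 2 1 1 3
gen 12: 2 1 2 2 0
0 3 3 1 3
2 0 0 3 3
1 2 3 2 0
2 2 0 2 3
3 2 1 1 3
gen 13: 2 1 2 2 1
0 3 3 3 0
2 0 1 0 2
1 2 3 3 1
2 2 0 2 3
3 2 1 1 3
gen 14: 2 1 2 2 1
0 3 3 3 0
2 0 1 0 3
1 2 3 3 1
2 2 0 2 3
3 2 1 1 3
gen 15: 2 1 2 2 1
0 3 3 3 1
2 0 1 1 0
1 2 3 3 2
2 2 0 2 3
3 2 1 1 3
gen 16: 2 1 2 2 1
0 3 3 3 1
2 0 1 1 1
1 2 3 3 2
2 2 0 2 3
3 2 1 1 3
gen 17: 2 1 2 2 1
0 3 3 3 1
2 0 1 1 2
1 2 3 3 2
2 2 0 2 3
3 2 1 1 3
gen 18: 2 1 2 2 1
0 3 3 3 1
2 0 1 1 3
1 2 3 3 2
2 2 0 2 3
3 2 1 1 3
gen 19: 2 1 2 2 1
0 3 3 3 2
2 0 1 2 0
1 2 3 3 3
2 2 0 2 3
3 2 1 1 3

55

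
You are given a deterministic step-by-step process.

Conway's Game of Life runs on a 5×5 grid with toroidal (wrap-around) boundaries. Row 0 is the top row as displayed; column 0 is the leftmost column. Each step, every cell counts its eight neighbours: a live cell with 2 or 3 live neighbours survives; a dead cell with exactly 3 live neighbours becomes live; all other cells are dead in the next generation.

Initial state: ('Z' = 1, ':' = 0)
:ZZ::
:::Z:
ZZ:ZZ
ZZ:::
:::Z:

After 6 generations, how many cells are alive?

gen 0: :ZZ::
:::Z:
ZZ:ZZ
ZZ:::
:::Z:
gen 1: ::ZZ:
:::Z:
:Z:Z:
:Z:Z:
Z::::
gen 2: ::ZZZ
:::ZZ
:::ZZ
ZZ::Z
:Z:ZZ
gen 3: :::::
Z::::
::Z::
:Z:::
:Z:::
gen 4: :::::
:::::
:Z:::
:ZZ::
:::::
gen 5: :::::
:::::
:ZZ::
:ZZ::
:::::
gen 6: :::::
:::::
:ZZ::
:ZZ::
:::::

4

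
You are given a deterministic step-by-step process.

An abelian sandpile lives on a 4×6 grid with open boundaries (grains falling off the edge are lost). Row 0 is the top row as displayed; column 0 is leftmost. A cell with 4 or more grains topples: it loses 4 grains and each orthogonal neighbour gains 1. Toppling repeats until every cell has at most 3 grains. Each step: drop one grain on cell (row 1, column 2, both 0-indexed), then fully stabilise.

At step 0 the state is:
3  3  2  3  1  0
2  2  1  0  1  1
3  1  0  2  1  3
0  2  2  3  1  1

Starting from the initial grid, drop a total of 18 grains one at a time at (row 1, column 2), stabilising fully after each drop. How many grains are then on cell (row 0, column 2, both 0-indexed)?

gen 0: 3  3  2  3  1  0
2  2  1  0  1  1
3  1  0  2  1  3
0  2  2  3  1  1
gen 1: 3  3  2  3  1  0
2  2  2  0  1  1
3  1  0  2  1  3
0  2  2  3  1  1
gen 2: 3  3  2  3  1  0
2  2  3  0  1  1
3  1  0  2  1  3
0  2  2  3  1  1
gen 3: 3  3  3  3  1  0
2  3  0  1  1  1
3  1  1  2  1  3
0  2  2  3  1  1
gen 4: 3  3  3  3  1  0
2  3  1  1  1  1
3  1  1  2  1  3
0  2  2  3  1  1
gen 5: 3  3  3  3  1  0
2  3  2  1  1  1
3  1  1  2  1  3
0  2  2  3  1  1
gen 6: 3  3  3  3  1  0
2  3  3  1  1  1
3  1  1  2  1  3
0  2  2  3  1  1
gen 7: 1  2  2  0  2  0
1  2  2  3  1  1
0  3  2  2  1  3
1  2  2  3  1  1
gen 8: 1  2  2  0  2  0
1  2  3  3  1  1
0  3  2  2  1  3
1  2  2  3  1  1
gen 9: 1  2  3  1  2  0
1  3  1  0  2  1
0  3  3  3  1  3
1  2  2  3  1  1
gen 10: 1  2  3  1  2  0
1  3  2  0  2  1
0  3  3  3  1  3
1  2  2  3  1  1
gen 11: 1  2  3  1  2  0
1  3  3  0  2  1
0  3  3  3  1  3
1  2  2  3  1  1
gen 12: 2  0  1  2  2  0
2  2  3  2  2  1
1  2  3  1  2  3
2  0  1  1  2  1
gen 13: 2  0  2  2  2  0
2  3  1  3  2  1
1  3  0  2  2  3
2  0  2  1  2  1
gen 14: 2  0  2  2  2  0
2  3  2  3  2  1
1  3  0  2  2  3
2  0  2  1  2  1
gen 15: 2  0  2  2  2  0
2  3  3  3  2  1
1  3  0  2  2  3
2  0  2  1  2  1
gen 16: 2  1  3  3  2  0
3  1  2  0  3  1
2  0  2  3  2  3
2  1  2  1  2  1
gen 17: 2  1  3  3  2  0
3  1  3  0  3  1
2  0  2  3  2  3
2  1  2  1  2  1
gen 18: 2  2  1  0  3  0
3  2  1  2  3  1
2  0  3  3  2  3
2  1  2  1  2  1

1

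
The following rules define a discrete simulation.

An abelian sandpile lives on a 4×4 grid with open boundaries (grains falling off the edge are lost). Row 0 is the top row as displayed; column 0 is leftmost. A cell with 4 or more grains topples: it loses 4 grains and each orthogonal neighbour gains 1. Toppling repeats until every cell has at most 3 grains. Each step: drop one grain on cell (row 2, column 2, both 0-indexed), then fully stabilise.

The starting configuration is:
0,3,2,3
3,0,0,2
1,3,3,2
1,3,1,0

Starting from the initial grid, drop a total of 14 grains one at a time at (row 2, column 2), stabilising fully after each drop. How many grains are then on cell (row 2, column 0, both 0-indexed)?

gen 0: 0,3,2,3
3,0,0,2
1,3,3,2
1,3,1,0
gen 1: 0,3,2,3
3,1,1,2
2,1,1,3
2,0,3,0
gen 2: 0,3,2,3
3,1,1,2
2,1,2,3
2,0,3,0
gen 3: 0,3,2,3
3,1,1,2
2,1,3,3
2,0,3,0
gen 4: 0,3,2,3
3,1,2,3
2,2,2,0
2,1,0,2
gen 5: 0,3,2,3
3,1,2,3
2,2,3,0
2,1,0,2
gen 6: 0,3,2,3
3,1,3,3
2,3,0,1
2,1,1,2
gen 7: 0,3,2,3
3,1,3,3
2,3,1,1
2,1,1,2
gen 8: 0,3,2,3
3,1,3,3
2,3,2,1
2,1,1,2
gen 9: 0,3,2,3
3,1,3,3
2,3,3,1
2,1,1,2
gen 10: 2,1,1,1
1,1,3,1
0,2,2,3
3,2,2,2
gen 11: 2,1,1,1
1,1,3,1
0,2,3,3
3,2,2,2
gen 12: 2,1,2,1
1,2,0,3
0,3,2,0
3,2,3,3
gen 13: 2,1,2,1
1,2,0,3
0,3,3,0
3,2,3,3
gen 14: 2,1,2,1
1,3,1,3
2,1,2,2
0,1,2,0

2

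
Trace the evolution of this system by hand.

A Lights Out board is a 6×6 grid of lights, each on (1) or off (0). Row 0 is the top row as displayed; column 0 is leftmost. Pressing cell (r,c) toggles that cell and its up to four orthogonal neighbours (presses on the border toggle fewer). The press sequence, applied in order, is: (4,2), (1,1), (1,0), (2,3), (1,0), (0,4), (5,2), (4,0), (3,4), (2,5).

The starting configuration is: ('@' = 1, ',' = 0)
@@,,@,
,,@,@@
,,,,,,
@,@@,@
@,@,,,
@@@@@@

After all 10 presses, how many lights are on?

20

step 0: @@,,@,
,,@,@@
,,,,,,
@,@@,@
@,@,,,
@@@@@@
step 1: @@,,@,
,,@,@@
,,,,,,
@,,@,@
@@,@,,
@@,@@@
step 2: @,,,@,
@@,,@@
,@,,,,
@,,@,@
@@,@,,
@@,@@@
step 3: ,,,,@,
,,,,@@
@@,,,,
@,,@,@
@@,@,,
@@,@@@
step 4: ,,,,@,
,,,@@@
@@@@@,
@,,,,@
@@,@,,
@@,@@@
step 5: @,,,@,
@@,@@@
,@@@@,
@,,,,@
@@,@,,
@@,@@@
step 6: @,,@,@
@@,@,@
,@@@@,
@,,,,@
@@,@,,
@@,@@@
step 7: @,,@,@
@@,@,@
,@@@@,
@,,,,@
@@@@,,
@,@,@@
step 8: @,,@,@
@@,@,@
,@@@@,
,,,,,@
,,@@,,
,,@,@@
step 9: @,,@,@
@@,@,@
,@@@,,
,,,@@,
,,@@@,
,,@,@@
step 10: @,,@,@
@@,@,,
,@@@@@
,,,@@@
,,@@@,
,,@,@@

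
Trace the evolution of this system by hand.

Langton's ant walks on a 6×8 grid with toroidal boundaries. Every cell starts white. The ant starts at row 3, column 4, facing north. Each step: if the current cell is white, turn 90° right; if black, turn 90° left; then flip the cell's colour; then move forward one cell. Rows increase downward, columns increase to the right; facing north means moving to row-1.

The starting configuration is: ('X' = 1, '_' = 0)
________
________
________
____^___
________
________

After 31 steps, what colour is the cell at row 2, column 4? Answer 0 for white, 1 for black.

1

k=0  ________
________
________
____^___
________
________
k=1  ________
________
________
____X>__
________
________
k=2  ________
________
________
____XX__
_____v__
________
k=3  ________
________
________
____XX__
____<X__
________
k=4  ________
________
________
____^X__
____XX__
________
k=5  ________
________
________
___<_X__
____XX__
________
k=6  ________
________
___^____
___X_X__
____XX__
________
k=7  ________
________
___X>___
___X_X__
____XX__
________
k=8  ________
________
___XX___
___XvX__
____XX__
________
k=9  ________
________
___XX___
___<XX__
____XX__
________
k=10  ________
________
___XX___
____XX__
___vXX__
________
k=11  ________
________
___XX___
____XX__
__<XXX__
________
k=12  ________
________
___XX___
__^_XX__
__XXXX__
________
k=13  ________
________
___XX___
__X>XX__
__XXXX__
________
k=14  ________
________
___XX___
__XXXX__
__XvXX__
________
k=15  ________
________
___XX___
__XXXX__
__X_>X__
________
k=16  ________
________
___XX___
__XX^X__
__X__X__
________
k=17  ________
________
___XX___
__X<_X__
__X__X__
________
k=18  ________
________
___XX___
__X__X__
__Xv_X__
________
k=19  ________
________
___XX___
__X__X__
__<X_X__
________
k=20  ________
________
___XX___
__X__X__
___X_X__
__v_____
k=21  ________
________
___XX___
__X__X__
___X_X__
_<X_____
k=22  ________
________
___XX___
__X__X__
_^_X_X__
_XX_____
k=23  ________
________
___XX___
__X__X__
_X>X_X__
_XX_____
k=24  ________
________
___XX___
__X__X__
_XXX_X__
_Xv_____
k=25  ________
________
___XX___
__X__X__
_XXX_X__
_X_>____
k=26  ___v____
________
___XX___
__X__X__
_XXX_X__
_X_X____
k=27  __<X____
________
___XX___
__X__X__
_XXX_X__
_X_X____
k=28  __XX____
________
___XX___
__X__X__
_XXX_X__
_X^X____
k=29  __XX____
________
___XX___
__X__X__
_XXX_X__
_XX>____
k=30  __XX____
________
___XX___
__X__X__
_XX^_X__
_XX_____
k=31  __XX____
________
___XX___
__X__X__
_X<__X__
_XX_____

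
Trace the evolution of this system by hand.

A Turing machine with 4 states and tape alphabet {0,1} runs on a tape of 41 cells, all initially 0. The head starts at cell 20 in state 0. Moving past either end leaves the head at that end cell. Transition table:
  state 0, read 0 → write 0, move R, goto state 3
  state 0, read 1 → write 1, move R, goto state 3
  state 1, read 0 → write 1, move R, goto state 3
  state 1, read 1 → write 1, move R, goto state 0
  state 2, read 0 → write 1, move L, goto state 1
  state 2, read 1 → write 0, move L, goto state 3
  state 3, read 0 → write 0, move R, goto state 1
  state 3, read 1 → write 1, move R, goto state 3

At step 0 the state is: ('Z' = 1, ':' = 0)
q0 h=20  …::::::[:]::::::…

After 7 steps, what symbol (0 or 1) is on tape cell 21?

0

k=0  q0 h=20  …::::::[:]::::::…
k=1  q3 h=21  …::::::[:]::::::…
k=2  q1 h=22  …::::::[:]::::::…
k=3  q3 h=23  …:::::Z[:]::::::…
k=4  q1 h=24  …::::Z:[:]::::::…
k=5  q3 h=25  …:::Z:Z[:]::::::…
k=6  q1 h=26  …::Z:Z:[:]::::::…
k=7  q3 h=27  …:Z:Z:Z[:]::::::…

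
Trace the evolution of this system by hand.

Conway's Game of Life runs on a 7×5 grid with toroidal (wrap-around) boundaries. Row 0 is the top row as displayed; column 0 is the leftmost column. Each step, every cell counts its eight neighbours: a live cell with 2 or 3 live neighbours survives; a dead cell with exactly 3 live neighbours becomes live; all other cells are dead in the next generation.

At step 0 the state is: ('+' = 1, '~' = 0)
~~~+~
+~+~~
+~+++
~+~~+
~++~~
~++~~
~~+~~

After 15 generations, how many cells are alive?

2

gen 0: ~~~+~
+~+~~
+~+++
~+~~+
~++~~
~++~~
~~+~~
gen 1: ~+++~
+~+~~
~~+~~
~~~~+
~~~+~
~~~+~
~+++~
gen 2: +~~~+
~~~~~
~+~+~
~~~+~
~~~++
~~~++
~+~~+
gen 3: +~~~+
+~~~+
~~+~~
~~~+~
~~+~~
~~+~~
~~~~~
gen 4: +~~~+
++~++
~~~++
~~++~
~~++~
~~~~~
~~~~~
gen 5: ~+~+~
~++~~
~+~~~
~~~~~
~~++~
~~~~~
~~~~~
gen 6: ~+~~~
++~~~
~++~~
~~+~~
~~~~~
~~~~~
~~~~~
gen 7: ++~~~
+~~~~
+~+~~
~++~~
~~~~~
~~~~~
~~~~~
gen 8: ++~~~
+~~~+
+~+~~
~++~~
~~~~~
~~~~~
~~~~~
gen 9: ++~~+
~~~~+
+~+++
~++~~
~~~~~
~~~~~
~~~~~
gen 10: +~~~+
~~+~~
+~+~+
+++~+
~~~~~
~~~~~
+~~~~
gen 11: ++~~+
~~~~~
~~+~+
~~+~+
++~~~
~~~~~
+~~~+
gen 12: ~+~~+
~+~++
~~~~~
~~+~+
++~~~
~+~~+
~+~~+
gen 13: ~+~~+
~~+++
+~+~+
++~~~
~++++
~++~+
~++++
gen 14: ~+~~~
~~+~~
~~+~~
~~~~~
~~~~+
~~~~~
~~~~+
gen 15: ~~~~~
~++~~
~~~~~
~~~~~
~~~~~
~~~~~
~~~~~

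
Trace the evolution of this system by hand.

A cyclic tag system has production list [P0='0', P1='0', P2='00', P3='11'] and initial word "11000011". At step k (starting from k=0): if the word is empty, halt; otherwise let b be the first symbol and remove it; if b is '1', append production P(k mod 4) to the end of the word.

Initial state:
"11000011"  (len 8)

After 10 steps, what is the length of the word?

4

t=0: "11000011"  (len 8)
t=1: "10000110"  (len 8)
t=2: "00001100"  (len 8)
t=3: "0001100"  (len 7)
t=4: "001100"  (len 6)
t=5: "01100"  (len 5)
t=6: "1100"  (len 4)
t=7: "10000"  (len 5)
t=8: "000011"  (len 6)
t=9: "00011"  (len 5)
t=10: "0011"  (len 4)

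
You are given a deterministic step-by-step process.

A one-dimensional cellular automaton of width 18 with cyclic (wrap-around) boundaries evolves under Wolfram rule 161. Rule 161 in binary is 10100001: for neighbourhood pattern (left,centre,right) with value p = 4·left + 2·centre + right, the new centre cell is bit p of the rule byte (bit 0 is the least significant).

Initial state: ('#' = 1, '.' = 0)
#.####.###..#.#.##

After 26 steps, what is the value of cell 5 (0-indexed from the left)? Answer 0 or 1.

t=0: #.####.###..#.#.##
t=1: .#.##.#.#....#.#.#
t=2: #.#..#.#..##..#.#.
t=3: .#....#........#.#
t=4: #..##...######..#.
t=5: ......#..####....#
t=6: .####.....##..##..
t=7: ..##..###........#
t=8: .......#..######..
t=9: ######.....####..#
t=10: #####..###..##....
t=11: .###....#......##.
t=12: ..#..##...####....
t=13: #.......#..##..###
t=14: ..#####.........##
t=15: ...###..#######...
t=16: ##..#....#####..##
t=17: #.....##..###....#
t=18: ..###......#..##..
t=19: #..#..####.......#
t=20: .......##..#####..
t=21: ######......###..#
t=22: #####..####..#....
t=23: .###....##.....##.
t=24: ..#..##....###....
t=25: #.......##..#..###
t=26: ..#####.........##

1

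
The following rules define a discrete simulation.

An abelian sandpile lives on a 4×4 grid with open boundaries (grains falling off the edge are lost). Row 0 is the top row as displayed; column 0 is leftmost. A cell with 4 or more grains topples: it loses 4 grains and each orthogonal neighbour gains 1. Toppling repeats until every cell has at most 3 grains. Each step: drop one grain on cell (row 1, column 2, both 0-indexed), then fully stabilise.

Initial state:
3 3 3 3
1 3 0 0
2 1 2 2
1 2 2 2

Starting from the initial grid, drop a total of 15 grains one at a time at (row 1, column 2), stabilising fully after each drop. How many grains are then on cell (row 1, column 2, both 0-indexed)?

step 0: 3 3 3 3
1 3 0 0
2 1 2 2
1 2 2 2
step 1: 3 3 3 3
1 3 1 0
2 1 2 2
1 2 2 2
step 2: 3 3 3 3
1 3 2 0
2 1 2 2
1 2 2 2
step 3: 3 3 3 3
1 3 3 0
2 1 2 2
1 2 2 2
step 4: 0 2 2 0
3 1 2 2
2 2 3 2
1 2 2 2
step 5: 0 2 2 0
3 1 3 2
2 2 3 2
1 2 2 2
step 6: 0 2 3 0
3 2 1 3
2 3 0 3
1 2 3 2
step 7: 0 2 3 0
3 2 2 3
2 3 0 3
1 2 3 2
step 8: 0 2 3 0
3 2 3 3
2 3 0 3
1 2 3 2
step 9: 0 3 0 2
3 3 2 1
2 3 2 0
1 2 3 3
step 10: 0 3 0 2
3 3 3 1
2 3 2 0
1 2 3 3
step 11: 2 0 2 2
1 3 2 2
0 3 1 2
3 0 2 0
step 12: 2 0 2 2
1 3 3 2
0 3 1 2
3 0 2 0
step 13: 2 1 3 2
2 1 1 3
1 0 3 2
3 1 2 0
step 14: 2 1 3 2
2 1 2 3
1 0 3 2
3 1 2 0
step 15: 2 1 3 2
2 1 3 3
1 0 3 2
3 1 2 0

3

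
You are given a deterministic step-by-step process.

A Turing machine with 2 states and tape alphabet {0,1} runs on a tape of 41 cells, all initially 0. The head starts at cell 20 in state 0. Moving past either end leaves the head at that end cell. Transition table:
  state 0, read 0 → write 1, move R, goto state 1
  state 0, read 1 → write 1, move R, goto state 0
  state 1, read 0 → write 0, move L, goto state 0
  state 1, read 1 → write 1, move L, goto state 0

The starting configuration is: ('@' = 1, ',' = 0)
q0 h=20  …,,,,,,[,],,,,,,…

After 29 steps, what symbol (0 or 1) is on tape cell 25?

1

t=0: q0 h=20  …,,,,,,[,],,,,,,…
t=1: q1 h=21  …,,,,,@[,],,,,,,…
t=2: q0 h=20  …,,,,,,[@],,,,,,…
t=3: q0 h=21  …,,,,,@[,],,,,,,…
t=4: q1 h=22  …,,,,@@[,],,,,,,…
t=5: q0 h=21  …,,,,,@[@],,,,,,…
t=6: q0 h=22  …,,,,@@[,],,,,,,…
t=7: q1 h=23  …,,,@@@[,],,,,,,…
t=8: q0 h=22  …,,,,@@[@],,,,,,…
t=9: q0 h=23  …,,,@@@[,],,,,,,…
t=10: q1 h=24  …,,@@@@[,],,,,,,…
t=11: q0 h=23  …,,,@@@[@],,,,,,…
t=12: q0 h=24  …,,@@@@[,],,,,,,…
t=13: q1 h=25  …,@@@@@[,],,,,,,…
t=14: q0 h=24  …,,@@@@[@],,,,,,…
t=15: q0 h=25  …,@@@@@[,],,,,,,…
t=16: q1 h=26  …@@@@@@[,],,,,,,…
t=17: q0 h=25  …,@@@@@[@],,,,,,…
t=18: q0 h=26  …@@@@@@[,],,,,,,…
t=19: q1 h=27  …@@@@@@[,],,,,,,…
t=20: q0 h=26  …@@@@@@[@],,,,,,…
t=21: q0 h=27  …@@@@@@[,],,,,,,…
t=22: q1 h=28  …@@@@@@[,],,,,,,…
t=23: q0 h=27  …@@@@@@[@],,,,,,…
t=24: q0 h=28  …@@@@@@[,],,,,,,…
t=25: q1 h=29  …@@@@@@[,],,,,,,…
t=26: q0 h=28  …@@@@@@[@],,,,,,…
t=27: q0 h=29  …@@@@@@[,],,,,,,…
t=28: q1 h=30  …@@@@@@[,],,,,,,…
t=29: q0 h=29  …@@@@@@[@],,,,,,…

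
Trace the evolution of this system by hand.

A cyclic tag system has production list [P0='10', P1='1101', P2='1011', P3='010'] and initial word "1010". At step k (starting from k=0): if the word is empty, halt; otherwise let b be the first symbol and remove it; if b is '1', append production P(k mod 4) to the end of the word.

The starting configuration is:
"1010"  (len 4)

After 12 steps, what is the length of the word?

0) "1010"  (len 4)
1) "01010"  (len 5)
2) "1010"  (len 4)
3) "0101011"  (len 7)
4) "101011"  (len 6)
5) "0101110"  (len 7)
6) "101110"  (len 6)
7) "011101011"  (len 9)
8) "11101011"  (len 8)
9) "110101110"  (len 9)
10) "101011101101"  (len 12)
11) "010111011011011"  (len 15)
12) "10111011011011"  (len 14)

14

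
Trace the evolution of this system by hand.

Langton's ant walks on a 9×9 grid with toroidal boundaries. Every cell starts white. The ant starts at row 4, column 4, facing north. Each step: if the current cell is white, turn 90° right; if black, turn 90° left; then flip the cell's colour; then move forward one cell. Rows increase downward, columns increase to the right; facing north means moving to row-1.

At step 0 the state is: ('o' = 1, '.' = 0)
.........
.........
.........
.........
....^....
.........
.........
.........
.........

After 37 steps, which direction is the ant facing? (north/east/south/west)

west

gen 0: .........
.........
.........
.........
....^....
.........
.........
.........
.........
gen 1: .........
.........
.........
.........
....o>...
.........
.........
.........
.........
gen 2: .........
.........
.........
.........
....oo...
.....v...
.........
.........
.........
gen 3: .........
.........
.........
.........
....oo...
....<o...
.........
.........
.........
gen 4: .........
.........
.........
.........
....^o...
....oo...
.........
.........
.........
gen 5: .........
.........
.........
.........
...<.o...
....oo...
.........
.........
.........
gen 6: .........
.........
.........
...^.....
...o.o...
....oo...
.........
.........
.........
gen 7: .........
.........
.........
...o>....
...o.o...
....oo...
.........
.........
.........
gen 8: .........
.........
.........
...oo....
...ovo...
....oo...
.........
.........
.........
gen 9: .........
.........
.........
...oo....
...<oo...
....oo...
.........
.........
.........
gen 10: .........
.........
.........
...oo....
....oo...
...voo...
.........
.........
.........
gen 11: .........
.........
.........
...oo....
....oo...
..<ooo...
.........
.........
.........
gen 12: .........
.........
.........
...oo....
..^.oo...
..oooo...
.........
.........
.........
gen 13: .........
.........
.........
...oo....
..o>oo...
..oooo...
.........
.........
.........
gen 14: .........
.........
.........
...oo....
..oooo...
..ovoo...
.........
.........
.........
gen 15: .........
.........
.........
...oo....
..oooo...
..o.>o...
.........
.........
.........
gen 16: .........
.........
.........
...oo....
..oo^o...
..o..o...
.........
.........
.........
gen 17: .........
.........
.........
...oo....
..o<.o...
..o..o...
.........
.........
.........
gen 18: .........
.........
.........
...oo....
..o..o...
..ov.o...
.........
.........
.........
gen 19: .........
.........
.........
...oo....
..o..o...
..<o.o...
.........
.........
.........
gen 20: .........
.........
.........
...oo....
..o..o...
...o.o...
..v......
.........
.........
gen 21: .........
.........
.........
...oo....
..o..o...
...o.o...
.<o......
.........
.........
gen 22: .........
.........
.........
...oo....
..o..o...
.^.o.o...
.oo......
.........
.........
gen 23: .........
.........
.........
...oo....
..o..o...
.o>o.o...
.oo......
.........
.........
gen 24: .........
.........
.........
...oo....
..o..o...
.ooo.o...
.ov......
.........
.........
gen 25: .........
.........
.........
...oo....
..o..o...
.ooo.o...
.o.>.....
.........
.........
gen 26: .........
.........
.........
...oo....
..o..o...
.ooo.o...
.o.o.....
...v.....
.........
gen 27: .........
.........
.........
...oo....
..o..o...
.ooo.o...
.o.o.....
..<o.....
.........
gen 28: .........
.........
.........
...oo....
..o..o...
.ooo.o...
.o^o.....
..oo.....
.........
gen 29: .........
.........
.........
...oo....
..o..o...
.ooo.o...
.oo>.....
..oo.....
.........
gen 30: .........
.........
.........
...oo....
..o..o...
.oo^.o...
.oo......
..oo.....
.........
gen 31: .........
.........
.........
...oo....
..o..o...
.o<..o...
.oo......
..oo.....
.........
gen 32: .........
.........
.........
...oo....
..o..o...
.o...o...
.ov......
..oo.....
.........
gen 33: .........
.........
.........
...oo....
..o..o...
.o...o...
.o.>.....
..oo.....
.........
gen 34: .........
.........
.........
...oo....
..o..o...
.o...o...
.o.o.....
..ov.....
.........
gen 35: .........
.........
.........
...oo....
..o..o...
.o...o...
.o.o.....
..o.>....
.........
gen 36: .........
.........
.........
...oo....
..o..o...
.o...o...
.o.o.....
..o.o....
....v....
gen 37: .........
.........
.........
...oo....
..o..o...
.o...o...
.o.o.....
..o.o....
...<o....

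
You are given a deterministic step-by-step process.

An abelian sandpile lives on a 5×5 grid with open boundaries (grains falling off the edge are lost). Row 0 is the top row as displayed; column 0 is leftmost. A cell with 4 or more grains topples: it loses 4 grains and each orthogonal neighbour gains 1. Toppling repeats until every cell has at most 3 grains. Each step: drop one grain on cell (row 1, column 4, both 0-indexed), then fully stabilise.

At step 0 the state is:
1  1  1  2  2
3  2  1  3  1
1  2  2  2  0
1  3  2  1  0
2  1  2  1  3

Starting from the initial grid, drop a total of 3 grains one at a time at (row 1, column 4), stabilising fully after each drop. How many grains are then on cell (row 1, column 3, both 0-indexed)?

0) 1  1  1  2  2
3  2  1  3  1
1  2  2  2  0
1  3  2  1  0
2  1  2  1  3
1) 1  1  1  2  2
3  2  1  3  2
1  2  2  2  0
1  3  2  1  0
2  1  2  1  3
2) 1  1  1  2  2
3  2  1  3  3
1  2  2  2  0
1  3  2  1  0
2  1  2  1  3
3) 1  1  1  3  3
3  2  2  0  1
1  2  2  3  1
1  3  2  1  0
2  1  2  1  3

0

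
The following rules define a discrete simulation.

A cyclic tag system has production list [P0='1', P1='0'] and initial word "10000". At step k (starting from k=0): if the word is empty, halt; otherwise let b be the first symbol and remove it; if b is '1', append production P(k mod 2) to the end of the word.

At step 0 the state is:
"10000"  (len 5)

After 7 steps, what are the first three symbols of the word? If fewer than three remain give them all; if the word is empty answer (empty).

(empty)

k=0  "10000"  (len 5)
k=1  "00001"  (len 5)
k=2  "0001"  (len 4)
k=3  "001"  (len 3)
k=4  "01"  (len 2)
k=5  "1"  (len 1)
k=6  "0"  (len 1)
k=7  (halted — word empty)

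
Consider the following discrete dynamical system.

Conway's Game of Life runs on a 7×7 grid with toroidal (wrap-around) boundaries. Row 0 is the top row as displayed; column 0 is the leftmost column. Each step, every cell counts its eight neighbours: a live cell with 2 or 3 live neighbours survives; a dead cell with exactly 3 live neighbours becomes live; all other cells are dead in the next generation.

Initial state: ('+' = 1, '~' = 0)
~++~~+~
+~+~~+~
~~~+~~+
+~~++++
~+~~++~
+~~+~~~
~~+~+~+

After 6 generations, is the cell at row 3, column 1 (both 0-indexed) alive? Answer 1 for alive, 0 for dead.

k=0  ~++~~+~
+~+~~+~
~~~+~~+
+~~++++
~+~~++~
+~~+~~~
~~+~+~+
k=1  +~+~++~
+~++++~
~+++~~~
+~++~~~
~++~~~~
++++~~+
+~+~+++
k=2  +~+~~~~
+~~~~+~
+~~~~~+
+~~~~~~
~~~~~~+
~~~~+~~
~~~~~~~
k=3  ~+~~~~+
+~~~~~~
++~~~~~
+~~~~~~
~~~~~~~
~~~~~~~
~~~~~~~
k=4  +~~~~~~
~~~~~~+
++~~~~+
++~~~~~
~~~~~~~
~~~~~~~
~~~~~~~
k=5  ~~~~~~~
~+~~~~+
~+~~~~+
~+~~~~+
~~~~~~~
~~~~~~~
~~~~~~~
k=6  ~~~~~~~
~~~~~~~
~++~~++
~~~~~~~
~~~~~~~
~~~~~~~
~~~~~~~

0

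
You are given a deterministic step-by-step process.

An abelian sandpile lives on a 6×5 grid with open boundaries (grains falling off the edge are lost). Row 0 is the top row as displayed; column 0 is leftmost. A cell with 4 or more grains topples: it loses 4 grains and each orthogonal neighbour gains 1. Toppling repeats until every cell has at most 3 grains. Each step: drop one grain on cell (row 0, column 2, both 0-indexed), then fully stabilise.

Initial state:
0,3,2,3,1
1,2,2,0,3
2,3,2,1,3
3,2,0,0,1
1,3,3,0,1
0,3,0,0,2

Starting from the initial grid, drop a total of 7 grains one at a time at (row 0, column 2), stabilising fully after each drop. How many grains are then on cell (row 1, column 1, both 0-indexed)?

[0] 0,3,2,3,1
1,2,2,0,3
2,3,2,1,3
3,2,0,0,1
1,3,3,0,1
0,3,0,0,2
[1] 0,3,3,3,1
1,2,2,0,3
2,3,2,1,3
3,2,0,0,1
1,3,3,0,1
0,3,0,0,2
[2] 1,0,2,0,2
1,3,3,1,3
2,3,2,1,3
3,2,0,0,1
1,3,3,0,1
0,3,0,0,2
[3] 1,0,3,0,2
1,3,3,1,3
2,3,2,1,3
3,2,0,0,1
1,3,3,0,1
0,3,0,0,2
[4] 1,2,1,1,2
2,1,2,2,3
3,1,0,2,3
3,3,1,0,1
1,3,3,0,1
0,3,0,0,2
[5] 1,2,2,1,2
2,1,2,2,3
3,1,0,2,3
3,3,1,0,1
1,3,3,0,1
0,3,0,0,2
[6] 1,2,3,1,2
2,1,2,2,3
3,1,0,2,3
3,3,1,0,1
1,3,3,0,1
0,3,0,0,2
[7] 1,3,0,2,2
2,1,3,2,3
3,1,0,2,3
3,3,1,0,1
1,3,3,0,1
0,3,0,0,2

1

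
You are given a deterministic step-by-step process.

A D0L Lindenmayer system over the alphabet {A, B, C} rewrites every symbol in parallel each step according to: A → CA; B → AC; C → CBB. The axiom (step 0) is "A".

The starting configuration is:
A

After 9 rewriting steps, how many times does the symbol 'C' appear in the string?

step 0: A
step 1: CA
step 2: CBBCA
step 3: CBBACACCBBCA
step 4: CBBACACCACBBCACBBCBBACACCBBCA
step 5: CBBACACCACBBCACBBCBBCACBBACACCBBCACBBACACCBBACACCACBBCACBBCBBACACCBBCA
step 6: CBBACACCACBBCACBBCBBCACBBACACCBBCACBBACACCBBACACCBBCACBBAC…CACBBCBBCACBBACACCBBCACBBACACCBBACACCACBBCACBBCBBACACCBBCA  (len 169)
step 7: CBBACACCACBBCACBBCBBCACBBACACCBBCACBBACACCBBACACCBBCACBBAC…CACBBCBBCACBBACACCBBCACBBACACCBBACACCACBBCACBBCBBACACCBBCA  (len 408)
step 8: CBBACACCACBBCACBBCBBCACBBACACCBBCACBBACACCBBACACCBBCACBBAC…CACBBCBBCACBBACACCBBCACBBACACCBBACACCACBBCACBBCBBACACCBBCA  (len 985)
step 9: CBBACACCACBBCACBBCBBCACBBACACCBBCACBBACACCBBACACCBBCACBBAC…CACBBCBBCACBBACACCBBCACBBACACCBBACACCACBBCACBBCBBACACCBBCA  (len 2378)

985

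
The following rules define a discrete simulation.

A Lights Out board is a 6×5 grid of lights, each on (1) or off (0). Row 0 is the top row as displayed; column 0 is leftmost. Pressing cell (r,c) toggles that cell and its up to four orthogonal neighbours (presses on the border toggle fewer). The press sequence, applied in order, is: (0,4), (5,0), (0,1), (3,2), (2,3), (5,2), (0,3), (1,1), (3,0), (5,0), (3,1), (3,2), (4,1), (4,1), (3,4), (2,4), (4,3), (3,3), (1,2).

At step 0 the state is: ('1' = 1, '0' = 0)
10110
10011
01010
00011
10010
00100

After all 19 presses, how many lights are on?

0) 10110
10011
01010
00011
10010
00100
1) 10101
10010
01010
00011
10010
00100
2) 10101
10010
01010
00011
00010
11100
3) 01001
11010
01010
00011
00010
11100
4) 01001
11010
01110
01101
00110
11100
5) 01001
11000
01001
01111
00110
11100
6) 01001
11000
01001
01111
00010
10010
7) 01110
11010
01001
01111
00010
10010
8) 00110
00110
00001
01111
00010
10010
9) 00110
00110
10001
10111
10010
10010
10) 00110
00110
10001
10111
00010
01010
11) 00110
00110
11001
01011
01010
01010
12) 00110
00110
11101
00101
01110
01010
13) 00110
00110
11101
01101
10010
00010
14) 00110
00110
11101
00101
01110
01010
15) 00110
00110
11100
00110
01111
01010
16) 00110
00111
11111
00111
01111
01010
17) 00110
00111
11111
00101
01000
01000
18) 00110
00111
11101
00010
01010
01000
19) 00010
01001
11001
00010
01010
01000

10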